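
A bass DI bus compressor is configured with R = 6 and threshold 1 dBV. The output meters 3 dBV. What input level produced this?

That's 2 dB above the 1 dBV threshold.
Input overshoot = R × output overshoot = 12 dB → input = 1 + 12 = 13 dBV.

13 dBV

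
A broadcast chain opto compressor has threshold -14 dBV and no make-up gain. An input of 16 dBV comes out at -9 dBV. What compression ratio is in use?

Input overshoot = 16 − (-14) = 30 dB; output overshoot = -9 − (-14) = 5 dB.
Ratio = 30 / 5 = 6.

6:1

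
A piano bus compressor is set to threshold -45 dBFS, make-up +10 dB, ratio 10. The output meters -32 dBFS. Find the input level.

Before make-up, the level was -32 − 10 = -42 dBFS.
That's 3 dB above the -45 dBFS threshold.
Before 10:1 compression the overshoot was 3 × 10 = 30 dB, so input = -45 + 30 = -15 dBFS.

-15 dBFS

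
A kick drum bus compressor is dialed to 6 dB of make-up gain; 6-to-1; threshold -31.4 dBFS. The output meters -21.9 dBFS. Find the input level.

-10.4 dBFS

Stripping the +6 dB make-up gives -27.9 dBFS at the gain stage.
The compressed level sits -27.9 − (-31.4) = 3.5 dB over threshold.
Input overshoot = R × output overshoot = 21 dB → input = -31.4 + 21 = -10.4 dBFS.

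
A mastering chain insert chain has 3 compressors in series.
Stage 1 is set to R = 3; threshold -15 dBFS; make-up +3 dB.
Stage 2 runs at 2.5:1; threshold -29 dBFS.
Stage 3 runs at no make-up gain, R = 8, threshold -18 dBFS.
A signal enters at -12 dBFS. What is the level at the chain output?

Stage 1: overshoot 3 dB → 3/3 = 1 dB → -14 dBFS; +3 dB make-up → -11 dBFS.
Stage 2: 18 dB above -29 dBFS, reduced 2.5:1 to 7.2 dB above → -21.8 dBFS.
Stage 3: -21.8 dBFS ≤ -18 dBFS, so stage 3 doesn't engage; output -21.8 dBFS.

-21.8 dBFS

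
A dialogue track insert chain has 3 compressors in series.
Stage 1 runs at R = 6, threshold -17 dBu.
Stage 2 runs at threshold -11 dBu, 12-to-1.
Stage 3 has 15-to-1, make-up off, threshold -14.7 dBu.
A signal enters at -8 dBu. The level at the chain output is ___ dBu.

-15.5 dBu

Stage 1: overshoot 9 dB → 9/6 = 1.5 dB → -15.5 dBu.
Stage 2: below threshold (-15.5 ≤ -11); passes unchanged; output -15.5 dBu.
Stage 3: -15.5 dBu ≤ -14.7 dBu, so stage 3 doesn't engage; output -15.5 dBu.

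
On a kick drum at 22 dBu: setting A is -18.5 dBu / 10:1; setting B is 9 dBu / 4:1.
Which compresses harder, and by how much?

A, by 26.7 dB

A: GR = 40.5 − 40.5/10 = 36.45 dB.
B: GR = 13 − 13/4 = 9.75 dB.
Difference: 26.7 dB in favour of A.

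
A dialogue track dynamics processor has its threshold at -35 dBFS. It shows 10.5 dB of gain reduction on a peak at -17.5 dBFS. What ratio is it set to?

Input overshoot = -17.5 − (-35) = 17.5 dB.
Output overshoot = 17.5 − 10.5 = 7 dB.
Ratio = input overshoot / output overshoot = 17.5 / 7 = 2.5.

2.5:1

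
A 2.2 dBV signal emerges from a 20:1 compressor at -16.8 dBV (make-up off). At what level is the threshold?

Let T be the threshold. Output overshoot = (input overshoot)/R, so -16.8 − T = (2.2 − T)/20.
20·(-16.8 − T) = 2.2 − T → 19·T = -336 − 2.2 = -338.2.
T = -338.2/19 = -17.8 dBV.

-17.8 dBV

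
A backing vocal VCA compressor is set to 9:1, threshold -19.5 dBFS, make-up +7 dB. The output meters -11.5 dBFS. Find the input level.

Stripping the +7 dB make-up gives -18.5 dBFS at the gain stage.
The compressed level sits -18.5 − (-19.5) = 1 dB over threshold.
Undo the ratio: input overshoot = 1 × 9 = 9 dB, giving input = -10.5 dBFS.

-10.5 dBFS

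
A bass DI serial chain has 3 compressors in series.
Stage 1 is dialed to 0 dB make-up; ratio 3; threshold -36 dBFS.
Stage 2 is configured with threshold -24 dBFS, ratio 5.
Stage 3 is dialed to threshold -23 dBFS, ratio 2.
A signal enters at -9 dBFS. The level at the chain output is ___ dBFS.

Stage 1: -9 dBFS is 27 dB over -36 dBFS; at 3:1 that becomes 9 dB over, giving -27 dBFS.
Stage 2: -27 dBFS is at or below the -24 dBFS threshold — no compression; output -27 dBFS.
Stage 3: below threshold (-27 ≤ -23); passes unchanged; output -27 dBFS.

-27 dBFS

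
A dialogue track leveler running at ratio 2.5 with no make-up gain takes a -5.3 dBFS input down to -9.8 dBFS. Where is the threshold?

-12.8 dBFS

Gain reduction = -5.3 − (-9.8) = 4.5 dB; output overshoot = GR / (R − 1) = 4.5 / 1.5 = 3 dB.
Threshold = output − output overshoot = -9.8 − 3 = -12.8 dBFS.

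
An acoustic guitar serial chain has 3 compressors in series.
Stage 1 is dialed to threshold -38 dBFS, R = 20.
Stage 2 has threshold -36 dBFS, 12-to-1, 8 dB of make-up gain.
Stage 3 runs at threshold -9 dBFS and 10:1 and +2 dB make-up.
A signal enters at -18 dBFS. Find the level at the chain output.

Stage 1: -18 dBFS is 20 dB over -38 dBFS; at 20:1 that becomes 1 dB over, giving -37 dBFS.
Stage 2: -37 dBFS is at or below the -36 dBFS threshold — no compression; make-up brings it to -29 dBFS.
Stage 3: below threshold (-29 ≤ -9); passes unchanged; make-up brings it to -27 dBFS.

-27 dBFS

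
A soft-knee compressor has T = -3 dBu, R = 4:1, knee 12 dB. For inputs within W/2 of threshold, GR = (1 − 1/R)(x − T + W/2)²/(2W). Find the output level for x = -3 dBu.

x − T + W/2 = -3 − (-3) + 6 = 6.
GR = (1 − 1/4) × 6² / 24 = 0.75 × 36 / 24 = 1.125 dB.
Output = -3 − 1.125 = -4.125 dBu.

-4.125 dBu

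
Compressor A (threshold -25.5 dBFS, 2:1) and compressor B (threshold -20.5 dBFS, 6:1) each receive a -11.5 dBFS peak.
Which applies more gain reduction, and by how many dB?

A: GR = 14 − 14/2 = 7 dB.
B: GR = 9 − 9/6 = 7.5 dB.
B reduces 0.5 dB more.

B, by 0.5 dB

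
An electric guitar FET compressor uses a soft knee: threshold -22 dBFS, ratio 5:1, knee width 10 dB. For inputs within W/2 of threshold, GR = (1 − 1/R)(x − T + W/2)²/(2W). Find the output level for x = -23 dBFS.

x − T + W/2 = -23 − (-22) + 5 = 4.
GR = (1 − 1/5) × 4² / 20 = 0.8 × 16 / 20 = 0.64 dB.
Output = -23 − 0.64 = -23.64 dBFS.

-23.64 dBFS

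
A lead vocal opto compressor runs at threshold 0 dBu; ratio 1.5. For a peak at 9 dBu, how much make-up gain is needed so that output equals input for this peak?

3 dB

Without make-up, output = threshold + overshoot/1.5 = 0 + 6 = 6 dBu.
Gap to target: 3 dB.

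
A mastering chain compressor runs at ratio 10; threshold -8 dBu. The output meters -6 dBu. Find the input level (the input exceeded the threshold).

The compressed level sits -6 − (-8) = 2 dB over threshold.
Undo the ratio: input overshoot = 2 × 10 = 20 dB, giving input = 12 dBu.

12 dBu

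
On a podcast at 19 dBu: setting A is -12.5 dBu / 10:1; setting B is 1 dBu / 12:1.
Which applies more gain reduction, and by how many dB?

A, by 11.85 dB

A: overshoot 31.5 dB → output overshoot 3.15 dB → GR 28.35 dB.
B: overshoot 18 dB → output overshoot 1.5 dB → GR 16.5 dB.
A applies 11.85 dB more gain reduction.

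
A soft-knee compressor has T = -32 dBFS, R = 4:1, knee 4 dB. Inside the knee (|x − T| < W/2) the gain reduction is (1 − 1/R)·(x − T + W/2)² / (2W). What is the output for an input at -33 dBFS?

x − T + W/2 = -33 − (-32) + 2 = 1.
GR = (1 − 1/4) × 1² / 8 = 0.75 × 1 / 8 = 0.09375 dB.
Output = -33 − 0.09375 = -33.09375 dBFS.

-33.09375 dBFS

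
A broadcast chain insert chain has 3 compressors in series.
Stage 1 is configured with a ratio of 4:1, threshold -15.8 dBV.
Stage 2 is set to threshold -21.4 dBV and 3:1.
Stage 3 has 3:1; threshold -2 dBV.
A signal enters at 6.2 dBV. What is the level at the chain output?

-17.7 dBV

Stage 1: 6.2 dBV is 22 dB over -15.8 dBV; at 4:1 that becomes 5.5 dB over, giving -10.3 dBV.
Stage 2: overshoot 11.1 dB → 11.1/3 = 3.7 dB → -17.7 dBV.
Stage 3: -17.7 dBV is at or below the -2 dBV threshold — no compression; output -17.7 dBV.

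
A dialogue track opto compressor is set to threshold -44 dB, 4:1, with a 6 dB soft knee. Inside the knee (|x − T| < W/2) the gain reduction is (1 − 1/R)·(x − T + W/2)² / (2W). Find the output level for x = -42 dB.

x − T + W/2 = -42 − (-44) + 3 = 5.
GR = (1 − 1/4) × 5² / 12 = 0.75 × 25 / 12 = 1.5625 dB.
Output = -42 − 1.5625 = -43.5625 dB.

-43.5625 dB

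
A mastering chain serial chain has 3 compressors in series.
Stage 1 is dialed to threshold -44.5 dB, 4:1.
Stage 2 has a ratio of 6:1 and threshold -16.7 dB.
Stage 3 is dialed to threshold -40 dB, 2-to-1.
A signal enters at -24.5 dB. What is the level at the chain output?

-39.75 dB

Stage 1: -24.5 dB is 20 dB over -44.5 dB; at 4:1 that becomes 5 dB over, giving -39.5 dB.
Stage 2: -39.5 dB is at or below the -16.7 dB threshold — no compression; output -39.5 dB.
Stage 3: -39.5 dB is 0.5 dB over -40 dB; at 2:1 that becomes 0.25 dB over, giving -39.75 dB.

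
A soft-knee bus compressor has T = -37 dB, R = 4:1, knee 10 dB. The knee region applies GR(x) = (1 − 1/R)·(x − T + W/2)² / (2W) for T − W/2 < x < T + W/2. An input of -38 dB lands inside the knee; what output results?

x − T + W/2 = -38 − (-37) + 5 = 4.
GR = (1 − 1/4) × 4² / 20 = 0.75 × 16 / 20 = 0.6 dB.
Output = -38 − 0.6 = -38.6 dB.

-38.6 dB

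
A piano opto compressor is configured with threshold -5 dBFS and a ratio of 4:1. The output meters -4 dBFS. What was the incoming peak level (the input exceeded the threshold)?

-1 dBFS

Post-compression overshoot = -4 − (-5) = 1 dB.
Before 4:1 compression the overshoot was 1 × 4 = 4 dB, so input = -5 + 4 = -1 dBFS.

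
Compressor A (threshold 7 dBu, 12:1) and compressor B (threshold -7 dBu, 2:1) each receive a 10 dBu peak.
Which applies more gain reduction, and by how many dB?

A: overshoot 3 dB → output overshoot 0.25 dB → GR 2.75 dB.
B: overshoot 17 dB → output overshoot 8.5 dB → GR 8.5 dB.
B reduces 5.75 dB more.

B, by 5.75 dB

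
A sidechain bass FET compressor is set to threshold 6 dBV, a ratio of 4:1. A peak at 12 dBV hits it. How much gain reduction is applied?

12 dBV exceeds the threshold by 6 dB.
At 4:1, output sits 6/4 = 1.5 dB above threshold.
Gain reduction = 6 − 1.5 = 4.5 dB.

4.5 dB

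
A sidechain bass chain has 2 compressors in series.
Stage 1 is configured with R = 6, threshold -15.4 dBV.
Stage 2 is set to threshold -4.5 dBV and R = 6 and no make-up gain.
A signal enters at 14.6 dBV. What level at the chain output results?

Stage 1: overshoot 30 dB → 30/6 = 5 dB → -10.4 dBV.
Stage 2: -10.4 dBV is at or below the -4.5 dBV threshold — no compression; output -10.4 dBV.

-10.4 dBV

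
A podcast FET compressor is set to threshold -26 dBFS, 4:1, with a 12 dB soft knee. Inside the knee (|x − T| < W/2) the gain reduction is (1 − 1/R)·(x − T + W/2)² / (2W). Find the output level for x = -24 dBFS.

x − T + W/2 = -24 − (-26) + 6 = 8.
GR = (1 − 1/4) × 8² / 24 = 0.75 × 64 / 24 = 2 dB.
Output = -24 − 2 = -26 dBFS.

-26 dBFS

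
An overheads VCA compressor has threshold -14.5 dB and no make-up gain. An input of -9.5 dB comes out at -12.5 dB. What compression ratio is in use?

Input overshoot = -9.5 − (-14.5) = 5 dB; output overshoot = -12.5 − (-14.5) = 2 dB.
Ratio = 5 / 2 = 2.5.

2.5:1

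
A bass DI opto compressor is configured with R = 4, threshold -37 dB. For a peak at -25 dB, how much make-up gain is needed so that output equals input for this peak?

9 dB

Without make-up, output = threshold + overshoot/4 = -37 + 3 = -34 dB.
Gap to target: 9 dB.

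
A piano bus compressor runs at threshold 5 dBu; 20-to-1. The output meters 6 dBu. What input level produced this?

25 dBu

That's 1 dB above the 5 dBu threshold.
Input overshoot = R × output overshoot = 20 dB → input = 5 + 20 = 25 dBu.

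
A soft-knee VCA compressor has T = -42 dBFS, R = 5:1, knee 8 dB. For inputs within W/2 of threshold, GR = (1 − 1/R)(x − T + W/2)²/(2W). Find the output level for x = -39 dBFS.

-41.45 dBFS

x − T + W/2 = -39 − (-42) + 4 = 7.
GR = (1 − 1/5) × 7² / 16 = 0.8 × 49 / 16 = 2.45 dB.
Output = -39 − 2.45 = -41.45 dBFS.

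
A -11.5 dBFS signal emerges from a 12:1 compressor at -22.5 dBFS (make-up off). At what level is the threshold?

Gain reduction = -11.5 − (-22.5) = 11 dB; output overshoot = GR / (R − 1) = 11 / 11 = 1 dB.
Threshold = output − output overshoot = -22.5 − 1 = -23.5 dBFS.

-23.5 dBFS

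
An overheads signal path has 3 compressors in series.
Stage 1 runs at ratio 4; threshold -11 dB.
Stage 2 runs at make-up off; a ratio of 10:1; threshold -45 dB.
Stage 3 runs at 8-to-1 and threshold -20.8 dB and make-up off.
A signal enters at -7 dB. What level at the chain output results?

Stage 1: 4 dB above -11 dB, reduced 4:1 to 1 dB above → -10 dB.
Stage 2: -10 dB is 35 dB over -45 dB; at 10:1 that becomes 3.5 dB over, giving -41.5 dB.
Stage 3: -41.5 dB is at or below the -20.8 dB threshold — no compression; output -41.5 dB.

-41.5 dB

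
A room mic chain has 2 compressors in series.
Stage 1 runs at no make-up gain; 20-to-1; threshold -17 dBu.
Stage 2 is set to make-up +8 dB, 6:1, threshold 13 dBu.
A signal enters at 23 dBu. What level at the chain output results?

-7 dBu

Stage 1: 23 dBu is 40 dB over -17 dBu; at 20:1 that becomes 2 dB over, giving -15 dBu.
Stage 2: -15 dBu is at or below the 13 dBu threshold — no compression; make-up brings it to -7 dBu.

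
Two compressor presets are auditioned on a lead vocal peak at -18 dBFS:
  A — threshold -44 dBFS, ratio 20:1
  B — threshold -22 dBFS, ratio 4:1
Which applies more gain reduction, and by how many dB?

A: 26 dB over, compressed to 1.3 dB over, so 24.7 dB of GR.
B: 4 dB over, compressed to 1 dB over, so 3 dB of GR.
A applies 21.7 dB more gain reduction.

A, by 21.7 dB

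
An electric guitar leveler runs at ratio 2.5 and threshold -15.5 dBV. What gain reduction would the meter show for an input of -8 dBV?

4.5 dB

Overshoot = -8 − (-15.5) = 7.5 dB.
After 2.5:1 compression the overshoot becomes 7.5/2.5 = 3 dB.
GR = overshoot in − overshoot out = 7.5 − 3 = 4.5 dB.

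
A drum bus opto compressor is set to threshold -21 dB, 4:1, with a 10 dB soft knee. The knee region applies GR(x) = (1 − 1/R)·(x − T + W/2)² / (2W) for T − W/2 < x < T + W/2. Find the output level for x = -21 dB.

-21.9375 dB

x − T + W/2 = -21 − (-21) + 5 = 5.
GR = (1 − 1/4) × 5² / 20 = 0.75 × 25 / 20 = 0.9375 dB.
Output = -21 − 0.9375 = -21.9375 dB.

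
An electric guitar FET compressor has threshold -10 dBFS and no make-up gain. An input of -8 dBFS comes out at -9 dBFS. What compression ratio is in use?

2:1

Input overshoot = -8 − (-10) = 2 dB; output overshoot = -9 − (-10) = 1 dB.
Ratio = 2 / 1 = 2.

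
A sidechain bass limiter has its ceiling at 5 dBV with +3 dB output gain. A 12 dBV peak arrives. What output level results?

The limiter clamps the peak to its 5 dBV ceiling.
Output gain then adds 3 dB: 5 + 3 = 8 dBV.

8 dBV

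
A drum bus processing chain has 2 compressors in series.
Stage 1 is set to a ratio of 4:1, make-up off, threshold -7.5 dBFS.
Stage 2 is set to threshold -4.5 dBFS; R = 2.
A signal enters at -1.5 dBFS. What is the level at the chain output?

Stage 1: -1.5 dBFS is 6 dB over -7.5 dBFS; at 4:1 that becomes 1.5 dB over, giving -6 dBFS.
Stage 2: -6 dBFS is at or below the -4.5 dBFS threshold — no compression; output -6 dBFS.

-6 dBFS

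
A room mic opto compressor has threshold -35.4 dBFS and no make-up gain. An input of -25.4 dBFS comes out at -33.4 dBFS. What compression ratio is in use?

Input overshoot = -25.4 − (-35.4) = 10 dB; output overshoot = -33.4 − (-35.4) = 2 dB.
Ratio = 10 / 2 = 5.

5:1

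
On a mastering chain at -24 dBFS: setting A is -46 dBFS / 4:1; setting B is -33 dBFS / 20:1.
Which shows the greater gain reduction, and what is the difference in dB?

A: 22 dB over, compressed to 5.5 dB over, so 16.5 dB of GR.
B: 9 dB over, compressed to 0.45 dB over, so 8.55 dB of GR.
A reduces 7.95 dB more.

A, by 7.95 dB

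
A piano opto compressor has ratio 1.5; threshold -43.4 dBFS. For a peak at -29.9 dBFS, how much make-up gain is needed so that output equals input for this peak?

4.5 dB

Without make-up, output = threshold + overshoot/1.5 = -43.4 + 9 = -34.4 dBFS.
Gap to target: 4.5 dB.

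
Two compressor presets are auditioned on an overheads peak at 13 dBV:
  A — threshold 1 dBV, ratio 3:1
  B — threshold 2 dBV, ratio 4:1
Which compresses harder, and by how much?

A: 12 dB over, compressed to 4 dB over, so 8 dB of GR.
B: 11 dB over, compressed to 2.75 dB over, so 8.25 dB of GR.
Difference: 0.25 dB in favour of B.

B, by 0.25 dB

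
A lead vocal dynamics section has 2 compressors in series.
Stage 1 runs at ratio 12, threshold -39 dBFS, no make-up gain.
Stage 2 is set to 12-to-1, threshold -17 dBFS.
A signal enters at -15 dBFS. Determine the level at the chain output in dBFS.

-37 dBFS

Stage 1: overshoot 24 dB → 24/12 = 2 dB → -37 dBFS.
Stage 2: below threshold (-37 ≤ -17); passes unchanged; output -37 dBFS.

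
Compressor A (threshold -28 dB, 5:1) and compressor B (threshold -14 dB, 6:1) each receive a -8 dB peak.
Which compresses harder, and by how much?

A, by 11 dB

A: 20 dB over, compressed to 4 dB over, so 16 dB of GR.
B: 6 dB over, compressed to 1 dB over, so 5 dB of GR.
A reduces 11 dB more.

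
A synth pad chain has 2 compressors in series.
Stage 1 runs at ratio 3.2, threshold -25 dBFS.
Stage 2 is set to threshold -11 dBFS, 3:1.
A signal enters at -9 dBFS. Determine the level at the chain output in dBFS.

-20 dBFS

Stage 1: overshoot 16 dB → 16/3.2 = 5 dB → -20 dBFS.
Stage 2: -20 dBFS ≤ -11 dBFS, so stage 2 doesn't engage; output -20 dBFS.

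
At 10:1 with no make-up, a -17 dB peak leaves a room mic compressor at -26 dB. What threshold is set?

-27 dB

Let T be the threshold. Output overshoot = (input overshoot)/R, so -26 − T = (-17 − T)/10.
10·(-26 − T) = -17 − T → 9·T = -260 − (-17) = -243.
T = -243/9 = -27 dB.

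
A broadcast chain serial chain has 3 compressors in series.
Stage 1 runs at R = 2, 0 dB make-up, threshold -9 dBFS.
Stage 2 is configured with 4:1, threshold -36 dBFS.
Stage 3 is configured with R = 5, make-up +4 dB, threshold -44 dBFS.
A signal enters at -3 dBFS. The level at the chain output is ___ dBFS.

-36.9 dBFS

Stage 1: 6 dB above -9 dBFS, reduced 2:1 to 3 dB above → -6 dBFS.
Stage 2: -6 dBFS is 30 dB over -36 dBFS; at 4:1 that becomes 7.5 dB over, giving -28.5 dBFS.
Stage 3: overshoot 15.5 dB → 15.5/5 = 3.1 dB → -40.9 dBFS; +4 dB make-up → -36.9 dBFS.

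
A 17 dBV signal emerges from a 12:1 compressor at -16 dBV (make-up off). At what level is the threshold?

Input is 36 dB above T (since output overshoot × R = input overshoot: (-16 − T)·12 = 17 − T gives T = -19 dBV).
Check: -19 + (17 − (-19))/12 = -19 + 3 = -16 dBV. ✓

-19 dBV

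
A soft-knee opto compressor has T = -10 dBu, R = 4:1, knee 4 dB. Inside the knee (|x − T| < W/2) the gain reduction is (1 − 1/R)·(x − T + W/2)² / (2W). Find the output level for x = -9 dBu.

-9.84375 dBu

x − T + W/2 = -9 − (-10) + 2 = 3.
GR = (1 − 1/4) × 3² / 8 = 0.75 × 9 / 8 = 0.84375 dB.
Output = -9 − 0.84375 = -9.84375 dBu.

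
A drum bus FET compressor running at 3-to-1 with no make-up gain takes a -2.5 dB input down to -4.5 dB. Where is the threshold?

-5.5 dB

Let T be the threshold. Output overshoot = (input overshoot)/R, so -4.5 − T = (-2.5 − T)/3.
3·(-4.5 − T) = -2.5 − T → 2·T = -13.5 − (-2.5) = -11.
T = -11/2 = -5.5 dB.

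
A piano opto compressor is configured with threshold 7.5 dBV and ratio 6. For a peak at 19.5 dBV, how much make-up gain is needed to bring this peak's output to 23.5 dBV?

Overshoot 12 dB → 12/6 = 2 dB after compression, so the compressed level is 7.5 + 2 = 9.5 dBV.
Make-up = target − compressed = 23.5 − 9.5 = 14 dB.

14 dB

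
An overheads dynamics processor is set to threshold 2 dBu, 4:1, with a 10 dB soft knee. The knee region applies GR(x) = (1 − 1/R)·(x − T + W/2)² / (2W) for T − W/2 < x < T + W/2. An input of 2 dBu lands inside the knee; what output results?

1.0625 dBu

x − T + W/2 = 2 − 2 + 5 = 5.
GR = (1 − 1/4) × 5² / 20 = 0.75 × 25 / 20 = 0.9375 dB.
Output = 2 − 0.9375 = 1.0625 dBu.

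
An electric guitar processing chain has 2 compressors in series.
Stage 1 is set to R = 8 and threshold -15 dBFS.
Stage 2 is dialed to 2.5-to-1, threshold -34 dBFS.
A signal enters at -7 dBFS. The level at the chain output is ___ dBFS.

Stage 1: overshoot 8 dB → 8/8 = 1 dB → -14 dBFS.
Stage 2: -14 dBFS is 20 dB over -34 dBFS; at 2.5:1 that becomes 8 dB over, giving -26 dBFS.

-26 dBFS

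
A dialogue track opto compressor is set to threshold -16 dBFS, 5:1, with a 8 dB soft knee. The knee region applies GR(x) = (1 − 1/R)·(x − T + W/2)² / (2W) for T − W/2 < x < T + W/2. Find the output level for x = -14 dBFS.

x − T + W/2 = -14 − (-16) + 4 = 6.
GR = (1 − 1/5) × 6² / 16 = 0.8 × 36 / 16 = 1.8 dB.
Output = -14 − 1.8 = -15.8 dBFS.

-15.8 dBFS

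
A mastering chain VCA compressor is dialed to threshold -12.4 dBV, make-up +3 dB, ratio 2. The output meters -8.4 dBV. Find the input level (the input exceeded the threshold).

-10.4 dBV

Stripping the +3 dB make-up gives -11.4 dBV at the gain stage.
The compressed level sits -11.4 − (-12.4) = 1 dB over threshold.
Undo the ratio: input overshoot = 1 × 2 = 2 dB, giving input = -10.4 dBV.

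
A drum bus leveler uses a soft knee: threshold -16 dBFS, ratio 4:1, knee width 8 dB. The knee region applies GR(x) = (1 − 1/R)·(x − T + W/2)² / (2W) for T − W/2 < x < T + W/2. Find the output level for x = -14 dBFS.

-15.6875 dBFS

x − T + W/2 = -14 − (-16) + 4 = 6.
GR = (1 − 1/4) × 6² / 16 = 0.75 × 36 / 16 = 1.6875 dB.
Output = -14 − 1.6875 = -15.6875 dBFS.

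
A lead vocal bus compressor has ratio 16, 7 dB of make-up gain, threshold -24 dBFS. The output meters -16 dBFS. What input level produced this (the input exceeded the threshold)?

Remove make-up: -16 − 7 = -23 dBFS.
That's 1 dB above the -24 dBFS threshold.
Before 16:1 compression the overshoot was 1 × 16 = 16 dB, so input = -24 + 16 = -8 dBFS.

-8 dBFS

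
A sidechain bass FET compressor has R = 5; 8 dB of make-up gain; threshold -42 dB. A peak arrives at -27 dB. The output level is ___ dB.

-31 dB

Overshoot: -27 − (-42) = 15 dB.
The 15 dB excess becomes 3 dB after 5:1 reduction.
That puts the output at -39 dB; make-up adds 8 dB, giving -31 dB.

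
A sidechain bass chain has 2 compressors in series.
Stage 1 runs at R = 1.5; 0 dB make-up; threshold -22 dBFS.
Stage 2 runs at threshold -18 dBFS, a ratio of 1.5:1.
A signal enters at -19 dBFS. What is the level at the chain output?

-20 dBFS

Stage 1: 3 dB above -22 dBFS, reduced 1.5:1 to 2 dB above → -20 dBFS.
Stage 2: -20 dBFS ≤ -18 dBFS, so stage 2 doesn't engage; output -20 dBFS.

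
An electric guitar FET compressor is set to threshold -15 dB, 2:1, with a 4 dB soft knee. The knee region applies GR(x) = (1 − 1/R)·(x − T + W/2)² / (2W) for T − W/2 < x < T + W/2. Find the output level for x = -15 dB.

-15.25 dB

x − T + W/2 = -15 − (-15) + 2 = 2.
GR = (1 − 1/2) × 2² / 8 = 0.5 × 4 / 8 = 0.25 dB.
Output = -15 − 0.25 = -15.25 dB.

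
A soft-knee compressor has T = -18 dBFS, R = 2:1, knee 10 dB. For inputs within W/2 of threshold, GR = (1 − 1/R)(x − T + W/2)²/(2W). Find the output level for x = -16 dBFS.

x − T + W/2 = -16 − (-18) + 5 = 7.
GR = (1 − 1/2) × 7² / 20 = 0.5 × 49 / 20 = 1.225 dB.
Output = -16 − 1.225 = -17.225 dBFS.

-17.225 dBFS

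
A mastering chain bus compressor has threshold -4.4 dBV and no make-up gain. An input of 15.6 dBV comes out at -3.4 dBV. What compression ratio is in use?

20:1

Input overshoot = 15.6 − (-4.4) = 20 dB; output overshoot = -3.4 − (-4.4) = 1 dB.
Ratio = 20 / 1 = 20.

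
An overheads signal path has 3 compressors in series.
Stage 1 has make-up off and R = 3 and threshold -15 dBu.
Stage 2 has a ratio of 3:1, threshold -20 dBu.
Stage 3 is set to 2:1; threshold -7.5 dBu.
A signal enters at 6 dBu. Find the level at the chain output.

Stage 1: 21 dB above -15 dBu, reduced 3:1 to 7 dB above → -8 dBu.
Stage 2: 12 dB above -20 dBu, reduced 3:1 to 4 dB above → -16 dBu.
Stage 3: -16 dBu is at or below the -7.5 dBu threshold — no compression; output -16 dBu.

-16 dBu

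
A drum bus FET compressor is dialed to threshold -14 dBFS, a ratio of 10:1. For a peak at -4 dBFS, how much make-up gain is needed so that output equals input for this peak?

9 dB

Overshoot 10 dB → 10/10 = 1 dB after compression, so the compressed level is -14 + 1 = -13 dBFS.
Make-up = target − compressed = -4 − (-13) = 9 dB.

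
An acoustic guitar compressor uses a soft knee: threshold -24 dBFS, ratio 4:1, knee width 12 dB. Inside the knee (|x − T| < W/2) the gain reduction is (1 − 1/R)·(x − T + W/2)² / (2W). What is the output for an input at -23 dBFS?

x − T + W/2 = -23 − (-24) + 6 = 7.
GR = (1 − 1/4) × 7² / 24 = 0.75 × 49 / 24 = 1.53125 dB.
Output = -23 − 1.53125 = -24.53125 dBFS.

-24.53125 dBFS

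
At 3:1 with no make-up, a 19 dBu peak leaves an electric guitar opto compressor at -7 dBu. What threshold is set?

-20 dBu

Let T be the threshold. Output overshoot = (input overshoot)/R, so -7 − T = (19 − T)/3.
3·(-7 − T) = 19 − T → 2·T = -21 − 19 = -40.
T = -40/2 = -20 dBu.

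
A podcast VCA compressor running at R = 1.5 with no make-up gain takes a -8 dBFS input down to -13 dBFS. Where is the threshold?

-23 dBFS

Let T be the threshold. Output overshoot = (input overshoot)/R, so -13 − T = (-8 − T)/1.5.
1.5·(-13 − T) = -8 − T → 0.5·T = -19.5 − (-8) = -11.5.
T = -11.5/0.5 = -23 dBFS.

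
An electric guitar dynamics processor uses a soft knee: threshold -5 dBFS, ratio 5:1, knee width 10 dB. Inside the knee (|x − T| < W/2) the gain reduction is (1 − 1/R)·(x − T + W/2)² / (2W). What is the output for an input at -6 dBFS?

x − T + W/2 = -6 − (-5) + 5 = 4.
GR = (1 − 1/5) × 4² / 20 = 0.8 × 16 / 20 = 0.64 dB.
Output = -6 − 0.64 = -6.64 dBFS.

-6.64 dBFS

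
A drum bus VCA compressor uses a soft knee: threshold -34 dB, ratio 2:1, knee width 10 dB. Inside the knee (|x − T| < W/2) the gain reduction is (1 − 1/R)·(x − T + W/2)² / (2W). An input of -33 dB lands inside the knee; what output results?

x − T + W/2 = -33 − (-34) + 5 = 6.
GR = (1 − 1/2) × 6² / 20 = 0.5 × 36 / 20 = 0.9 dB.
Output = -33 − 0.9 = -33.9 dB.

-33.9 dB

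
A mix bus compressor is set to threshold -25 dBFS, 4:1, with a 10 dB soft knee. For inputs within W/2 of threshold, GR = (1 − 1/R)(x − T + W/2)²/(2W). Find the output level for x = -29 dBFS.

-29.0375 dBFS

x − T + W/2 = -29 − (-25) + 5 = 1.
GR = (1 − 1/4) × 1² / 20 = 0.75 × 1 / 20 = 0.0375 dB.
Output = -29 − 0.0375 = -29.0375 dBFS.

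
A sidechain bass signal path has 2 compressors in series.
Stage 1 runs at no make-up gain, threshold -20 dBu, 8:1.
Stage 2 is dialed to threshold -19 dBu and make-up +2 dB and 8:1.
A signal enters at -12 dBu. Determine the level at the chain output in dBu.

-17 dBu

Stage 1: 8 dB above -20 dBu, reduced 8:1 to 1 dB above → -19 dBu.
Stage 2: -19 dBu is at or below the -19 dBu threshold — no compression; make-up brings it to -17 dBu.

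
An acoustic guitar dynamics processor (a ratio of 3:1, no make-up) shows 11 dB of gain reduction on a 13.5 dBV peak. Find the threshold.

-3 dBV

Let T be the threshold. Output overshoot = (input overshoot)/R, so 2.5 − T = (13.5 − T)/3.
3·(2.5 − T) = 13.5 − T → 2·T = 7.5 − 13.5 = -6.
T = -6/2 = -3 dBV.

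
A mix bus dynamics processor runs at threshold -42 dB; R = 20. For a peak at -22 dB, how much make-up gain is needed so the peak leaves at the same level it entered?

Without make-up, output = threshold + overshoot/20 = -42 + 1 = -41 dB.
Gap to target: 19 dB.

19 dB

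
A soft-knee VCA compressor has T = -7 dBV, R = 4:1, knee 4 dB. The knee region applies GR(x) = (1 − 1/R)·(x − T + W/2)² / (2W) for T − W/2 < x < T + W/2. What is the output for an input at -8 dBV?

-8.09375 dBV

x − T + W/2 = -8 − (-7) + 2 = 1.
GR = (1 − 1/4) × 1² / 8 = 0.75 × 1 / 8 = 0.09375 dB.
Output = -8 − 0.09375 = -8.09375 dBV.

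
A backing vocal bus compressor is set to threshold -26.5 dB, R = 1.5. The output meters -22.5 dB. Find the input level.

Post-compression overshoot = -22.5 − (-26.5) = 4 dB.
Before 1.5:1 compression the overshoot was 4 × 1.5 = 6 dB, so input = -26.5 + 6 = -20.5 dB.

-20.5 dB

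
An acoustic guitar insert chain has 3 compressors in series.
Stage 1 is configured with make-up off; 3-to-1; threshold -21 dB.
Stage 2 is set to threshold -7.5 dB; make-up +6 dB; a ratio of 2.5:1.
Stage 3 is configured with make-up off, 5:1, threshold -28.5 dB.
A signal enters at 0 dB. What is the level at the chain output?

Stage 1: 0 dB is 21 dB over -21 dB; at 3:1 that becomes 7 dB over, giving -14 dB.
Stage 2: -14 dB ≤ -7.5 dB, so stage 2 doesn't engage; make-up brings it to -8 dB.
Stage 3: 20.5 dB above -28.5 dB, reduced 5:1 to 4.1 dB above → -24.4 dB.

-24.4 dB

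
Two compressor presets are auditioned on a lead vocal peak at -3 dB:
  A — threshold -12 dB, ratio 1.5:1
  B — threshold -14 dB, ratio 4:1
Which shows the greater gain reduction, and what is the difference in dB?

A: GR = 9 − 9/1.5 = 3 dB.
B: GR = 11 − 11/4 = 8.25 dB.
B reduces 5.25 dB more.

B, by 5.25 dB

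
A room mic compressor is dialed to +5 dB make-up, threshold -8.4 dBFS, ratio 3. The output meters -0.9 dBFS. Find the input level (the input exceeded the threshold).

Stripping the +5 dB make-up gives -5.9 dBFS at the gain stage.
That's 2.5 dB above the -8.4 dBFS threshold.
Input overshoot = R × output overshoot = 7.5 dB → input = -8.4 + 7.5 = -0.9 dBFS.

-0.9 dBFS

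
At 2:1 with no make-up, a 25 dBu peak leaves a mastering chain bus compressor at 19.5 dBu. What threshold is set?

Input is 11 dB above T (since output overshoot × R = input overshoot: (19.5 − T)·2 = 25 − T gives T = 14 dBu).
Check: 14 + (25 − 14)/2 = 14 + 5.5 = 19.5 dBu. ✓

14 dBu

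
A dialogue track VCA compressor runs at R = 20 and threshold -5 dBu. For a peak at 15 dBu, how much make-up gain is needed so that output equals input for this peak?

19 dB

The peak compresses to -5 + 20/20 = -4 dBu.
To reach 15 dBu requires 15 − (-4) = 19 dB of make-up.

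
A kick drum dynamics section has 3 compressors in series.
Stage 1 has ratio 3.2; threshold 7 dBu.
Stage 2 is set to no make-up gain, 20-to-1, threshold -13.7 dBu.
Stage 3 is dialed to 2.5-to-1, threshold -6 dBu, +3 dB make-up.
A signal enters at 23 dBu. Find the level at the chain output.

-9.415 dBu

Stage 1: overshoot 16 dB → 16/3.2 = 5 dB → 12 dBu.
Stage 2: overshoot 25.7 dB → 25.7/20 = 1.285 dB → -12.415 dBu.
Stage 3: -12.415 dBu is at or below the -6 dBu threshold — no compression; make-up brings it to -9.415 dBu.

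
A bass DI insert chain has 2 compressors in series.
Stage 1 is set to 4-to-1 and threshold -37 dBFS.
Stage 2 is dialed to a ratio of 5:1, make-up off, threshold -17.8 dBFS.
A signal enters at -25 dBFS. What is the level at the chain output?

Stage 1: 12 dB above -37 dBFS, reduced 4:1 to 3 dB above → -34 dBFS.
Stage 2: -34 dBFS is at or below the -17.8 dBFS threshold — no compression; output -34 dBFS.

-34 dBFS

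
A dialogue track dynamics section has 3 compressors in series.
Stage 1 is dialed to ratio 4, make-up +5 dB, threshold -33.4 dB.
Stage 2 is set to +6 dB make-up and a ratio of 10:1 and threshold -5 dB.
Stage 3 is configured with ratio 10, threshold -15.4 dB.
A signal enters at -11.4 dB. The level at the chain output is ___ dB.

-16.9 dB

Stage 1: 22 dB above -33.4 dB, reduced 4:1 to 5.5 dB above → -27.9 dB; +5 dB make-up → -22.9 dB.
Stage 2: -22.9 dB ≤ -5 dB, so stage 2 doesn't engage; make-up brings it to -16.9 dB.
Stage 3: -16.9 dB is at or below the -15.4 dB threshold — no compression; output -16.9 dB.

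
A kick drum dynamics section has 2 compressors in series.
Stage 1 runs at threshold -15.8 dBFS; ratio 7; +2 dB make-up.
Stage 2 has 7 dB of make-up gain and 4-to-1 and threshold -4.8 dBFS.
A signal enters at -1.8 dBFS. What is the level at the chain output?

Stage 1: -1.8 dBFS is 14 dB over -15.8 dBFS; at 7:1 that becomes 2 dB over, giving -13.8 dBFS; +2 dB make-up → -11.8 dBFS.
Stage 2: below threshold (-11.8 ≤ -4.8); passes unchanged; make-up brings it to -4.8 dBFS.

-4.8 dBFS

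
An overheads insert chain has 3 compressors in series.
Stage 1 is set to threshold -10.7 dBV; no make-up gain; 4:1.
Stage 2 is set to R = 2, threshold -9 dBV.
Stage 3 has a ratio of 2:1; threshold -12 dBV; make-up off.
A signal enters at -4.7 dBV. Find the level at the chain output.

-10.6 dBV

Stage 1: overshoot 6 dB → 6/4 = 1.5 dB → -9.2 dBV.
Stage 2: below threshold (-9.2 ≤ -9); passes unchanged; output -9.2 dBV.
Stage 3: 2.8 dB above -12 dBV, reduced 2:1 to 1.4 dB above → -10.6 dBV.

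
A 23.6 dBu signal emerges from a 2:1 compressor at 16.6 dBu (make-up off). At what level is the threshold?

9.6 dBu

Let T be the threshold. Output overshoot = (input overshoot)/R, so 16.6 − T = (23.6 − T)/2.
2·(16.6 − T) = 23.6 − T → 1·T = 33.2 − 23.6 = 9.6.
T = 9.6/1 = 9.6 dBu.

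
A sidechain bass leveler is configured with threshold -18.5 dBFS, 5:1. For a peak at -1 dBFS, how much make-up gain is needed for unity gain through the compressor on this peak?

14 dB

Overshoot 17.5 dB → 17.5/5 = 3.5 dB after compression, so the compressed level is -18.5 + 3.5 = -15 dBFS.
Make-up = target − compressed = -1 − (-15) = 14 dB.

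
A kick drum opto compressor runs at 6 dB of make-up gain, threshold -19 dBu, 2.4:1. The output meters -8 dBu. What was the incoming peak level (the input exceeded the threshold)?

Stripping the +6 dB make-up gives -14 dBu at the gain stage.
The compressed level sits -14 − (-19) = 5 dB over threshold.
Before 2.4:1 compression the overshoot was 5 × 2.4 = 12 dB, so input = -19 + 12 = -7 dBu.

-7 dBu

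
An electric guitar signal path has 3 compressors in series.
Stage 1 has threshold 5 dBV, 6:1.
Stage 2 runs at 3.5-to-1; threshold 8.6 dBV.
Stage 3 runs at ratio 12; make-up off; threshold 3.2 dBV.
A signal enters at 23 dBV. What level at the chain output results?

Stage 1: 18 dB above 5 dBV, reduced 6:1 to 3 dB above → 8 dBV.
Stage 2: 8 dBV ≤ 8.6 dBV, so stage 2 doesn't engage; output 8 dBV.
Stage 3: overshoot 4.8 dB → 4.8/12 = 0.4 dB → 3.6 dBV.

3.6 dBV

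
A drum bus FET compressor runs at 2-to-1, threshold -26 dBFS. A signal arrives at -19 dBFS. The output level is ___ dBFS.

-22.5 dBFS

Overshoot: -19 − (-26) = 7 dB.
2:1 compression reduces that to 7/2 = 3.5 dB over.
That puts the output at -22.5 dBFS.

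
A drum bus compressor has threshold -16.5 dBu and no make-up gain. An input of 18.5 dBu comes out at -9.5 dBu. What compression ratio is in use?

5:1

Input overshoot = 18.5 − (-16.5) = 35 dB; output overshoot = -9.5 − (-16.5) = 7 dB.
Ratio = 35 / 7 = 5.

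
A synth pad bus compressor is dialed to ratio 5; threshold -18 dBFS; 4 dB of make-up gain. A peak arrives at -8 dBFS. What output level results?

-12 dBFS

-8 dBFS sits 10 dB over threshold.
At 5:1 the overshoot is divided by 5, leaving 2 dB above threshold.
Output = -18 + 2 = -16 dBFS; make-up adds 4 dB, giving -12 dBFS.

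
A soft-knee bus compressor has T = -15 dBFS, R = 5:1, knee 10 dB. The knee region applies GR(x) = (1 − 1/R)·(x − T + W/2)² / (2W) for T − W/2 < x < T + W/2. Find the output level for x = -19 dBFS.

x − T + W/2 = -19 − (-15) + 5 = 1.
GR = (1 − 1/5) × 1² / 20 = 0.8 × 1 / 20 = 0.04 dB.
Output = -19 − 0.04 = -19.04 dBFS.

-19.04 dBFS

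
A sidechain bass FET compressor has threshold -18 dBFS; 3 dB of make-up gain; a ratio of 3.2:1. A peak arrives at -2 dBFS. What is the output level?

-10 dBFS

-2 dBFS sits 16 dB over threshold.
3.2:1 compression reduces that to 16/3.2 = 5 dB over.
So the level is -18 + 5 = -13 dBFS; make-up adds 3 dB, giving -10 dBFS.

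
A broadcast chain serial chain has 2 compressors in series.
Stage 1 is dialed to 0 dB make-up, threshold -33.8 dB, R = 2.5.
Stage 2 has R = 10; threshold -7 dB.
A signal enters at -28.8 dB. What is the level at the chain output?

-31.8 dB

Stage 1: overshoot 5 dB → 5/2.5 = 2 dB → -31.8 dB.
Stage 2: -31.8 dB is at or below the -7 dB threshold — no compression; output -31.8 dB.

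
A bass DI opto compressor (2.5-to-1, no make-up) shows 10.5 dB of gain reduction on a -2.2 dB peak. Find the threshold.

Let T be the threshold. Output overshoot = (input overshoot)/R, so -12.7 − T = (-2.2 − T)/2.5.
2.5·(-12.7 − T) = -2.2 − T → 1.5·T = -31.75 − (-2.2) = -29.55.
T = -29.55/1.5 = -19.7 dB.

-19.7 dB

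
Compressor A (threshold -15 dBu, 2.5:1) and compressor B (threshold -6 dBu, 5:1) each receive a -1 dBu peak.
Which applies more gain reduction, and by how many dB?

A, by 4.4 dB

A: overshoot 14 dB → output overshoot 5.6 dB → GR 8.4 dB.
B: overshoot 5 dB → output overshoot 1 dB → GR 4 dB.
Difference: 4.4 dB in favour of A.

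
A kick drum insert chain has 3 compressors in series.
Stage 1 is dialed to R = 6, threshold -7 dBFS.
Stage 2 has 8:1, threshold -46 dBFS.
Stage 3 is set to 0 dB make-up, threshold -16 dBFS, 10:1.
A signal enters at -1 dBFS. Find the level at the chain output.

-41 dBFS

Stage 1: overshoot 6 dB → 6/6 = 1 dB → -6 dBFS.
Stage 2: overshoot 40 dB → 40/8 = 5 dB → -41 dBFS.
Stage 3: -41 dBFS is at or below the -16 dBFS threshold — no compression; output -41 dBFS.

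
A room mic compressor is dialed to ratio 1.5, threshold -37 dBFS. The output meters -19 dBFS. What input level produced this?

-10 dBFS

Post-compression overshoot = -19 − (-37) = 18 dB.
Input overshoot = R × output overshoot = 27 dB → input = -37 + 27 = -10 dBFS.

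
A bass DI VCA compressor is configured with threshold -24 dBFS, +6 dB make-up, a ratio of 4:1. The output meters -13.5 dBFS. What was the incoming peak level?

-6 dBFS

Stripping the +6 dB make-up gives -19.5 dBFS at the gain stage.
Post-compression overshoot = -19.5 − (-24) = 4.5 dB.
Input overshoot = R × output overshoot = 18 dB → input = -24 + 18 = -6 dBFS.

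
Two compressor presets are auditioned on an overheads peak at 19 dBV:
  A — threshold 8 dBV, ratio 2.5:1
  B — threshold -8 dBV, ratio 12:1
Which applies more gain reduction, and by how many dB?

B, by 18.15 dB

A: overshoot 11 dB → output overshoot 4.4 dB → GR 6.6 dB.
B: overshoot 27 dB → output overshoot 2.25 dB → GR 24.75 dB.
B applies 18.15 dB more gain reduction.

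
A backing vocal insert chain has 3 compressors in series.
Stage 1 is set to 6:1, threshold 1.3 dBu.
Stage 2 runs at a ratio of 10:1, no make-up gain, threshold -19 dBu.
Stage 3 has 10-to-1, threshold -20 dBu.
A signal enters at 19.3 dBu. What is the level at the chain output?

Stage 1: 19.3 dBu is 18 dB over 1.3 dBu; at 6:1 that becomes 3 dB over, giving 4.3 dBu.
Stage 2: 4.3 dBu is 23.3 dB over -19 dBu; at 10:1 that becomes 2.33 dB over, giving -16.67 dBu.
Stage 3: 3.33 dB above -20 dBu, reduced 10:1 to 0.333 dB above → -19.667 dBu.

-19.667 dBu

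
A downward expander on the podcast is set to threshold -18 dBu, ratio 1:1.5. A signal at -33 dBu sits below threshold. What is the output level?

The input is 15 dB below the -18 dBu threshold.
A 1:1.5 expander multiplies undershoot by 1.5: 15 × 1.5 = 22.5 dB below threshold.
Output = -18 − 22.5 = -40.5 dBu.

-40.5 dBu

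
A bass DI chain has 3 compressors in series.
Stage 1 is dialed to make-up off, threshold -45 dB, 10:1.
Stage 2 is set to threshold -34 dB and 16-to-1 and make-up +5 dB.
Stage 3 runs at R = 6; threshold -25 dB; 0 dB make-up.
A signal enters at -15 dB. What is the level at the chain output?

Stage 1: overshoot 30 dB → 30/10 = 3 dB → -42 dB.
Stage 2: below threshold (-42 ≤ -34); passes unchanged; make-up brings it to -37 dB.
Stage 3: below threshold (-37 ≤ -25); passes unchanged; output -37 dB.

-37 dB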